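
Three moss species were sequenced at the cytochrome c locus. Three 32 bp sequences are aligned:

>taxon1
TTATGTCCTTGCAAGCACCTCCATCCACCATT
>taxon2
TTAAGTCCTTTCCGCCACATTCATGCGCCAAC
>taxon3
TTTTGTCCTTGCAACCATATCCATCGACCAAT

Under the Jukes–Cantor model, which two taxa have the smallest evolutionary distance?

taxon1 and taxon3

taxon1–taxon2: 11/32 differ, p = 0.344, d = 0.460.
taxon1–taxon3: 6/32 differ, p = 0.188, d = 0.216.
taxon2–taxon3: 11/32 differ, p = 0.344, d = 0.460.
The smallest distance is between taxon1 and taxon3.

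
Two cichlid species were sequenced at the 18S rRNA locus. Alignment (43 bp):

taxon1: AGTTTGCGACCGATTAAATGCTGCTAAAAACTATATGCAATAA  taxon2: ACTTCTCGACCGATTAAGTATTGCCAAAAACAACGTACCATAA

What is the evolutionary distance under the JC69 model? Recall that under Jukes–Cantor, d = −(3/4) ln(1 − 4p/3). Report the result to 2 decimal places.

The sequences differ at 12 of 43 sites, so p = 12/43 ≈ 0.27907.
d = −(3/4) ln(1 − 4p/3) = −0.75 ln(1 − 0.372093) = −0.75 ln(0.627907)
  = −0.75 × (-0.465363) = 0.349022 substitutions/site.

0.35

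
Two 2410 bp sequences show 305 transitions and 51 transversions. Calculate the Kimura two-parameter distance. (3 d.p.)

0.171

P = 305/2410 ≈ 0.126556 and Q = 51/2410 ≈ 0.021162.
Under the Kimura two-parameter model, d = −½ ln(1 − 2P − Q) − ¼ ln(1 − 2Q).
1 − 2P − Q = 0.725726, giving −½ ln(0.725726) = 0.160291.
1 − 2Q = 0.957676, giving −¼ ln(0.957676) = 0.010811.
d = 0.160291 + 0.010811 = 0.171102.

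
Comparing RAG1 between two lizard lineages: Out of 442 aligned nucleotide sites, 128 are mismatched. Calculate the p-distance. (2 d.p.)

p = 128/442 = 0.289592… ≈ 0.29 (to 2 d.p.).

0.29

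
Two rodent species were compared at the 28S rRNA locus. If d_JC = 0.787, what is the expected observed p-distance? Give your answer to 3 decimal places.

p = (3/4)(1 − e^(−4d/3)) = 0.75 × (1 − e^(-1.049333)) = 0.75 × (1 − 0.350171) = 0.487372.

0.487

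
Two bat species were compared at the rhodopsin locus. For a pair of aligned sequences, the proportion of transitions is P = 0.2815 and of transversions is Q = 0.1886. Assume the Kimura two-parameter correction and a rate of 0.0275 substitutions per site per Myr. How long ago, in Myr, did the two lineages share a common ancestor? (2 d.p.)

Under the Kimura two-parameter model, d = −½ ln(1 − 2P − Q) − ¼ ln(1 − 2Q).
1 − 2P − Q = 0.2484, giving −½ ln(0.2484) = 0.696357.
1 − 2Q = 0.6228, giving −¼ ln(0.6228) = 0.118382.
d = 0.696357 + 0.118382 = 0.814739.
Under a molecular clock d = 2μt, so t = d/(2μ) = 0.814739 / (2 × 0.0275) = 14.81 Myr.

14.81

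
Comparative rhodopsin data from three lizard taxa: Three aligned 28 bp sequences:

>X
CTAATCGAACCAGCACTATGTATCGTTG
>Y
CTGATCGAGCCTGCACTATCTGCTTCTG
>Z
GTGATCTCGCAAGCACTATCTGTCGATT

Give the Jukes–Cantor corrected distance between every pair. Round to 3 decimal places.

X–Y: 9/28 sites differ → p ≈ 0.321429, d = −0.75 ln(1 − 0.428572) = 0.419713 ≈ 0.420.
X–Z: 10/28 sites differ → p ≈ 0.357143, d = −0.75 ln(1 − 0.476191) = 0.484971 ≈ 0.485.
Y–Z: 10/28 sites differ → p ≈ 0.357143, d = −0.75 ln(1 − 0.476191) = 0.484971 ≈ 0.485.

d(X,Y) = 0.420, d(X,Z) = 0.485, d(Y,Z) = 0.485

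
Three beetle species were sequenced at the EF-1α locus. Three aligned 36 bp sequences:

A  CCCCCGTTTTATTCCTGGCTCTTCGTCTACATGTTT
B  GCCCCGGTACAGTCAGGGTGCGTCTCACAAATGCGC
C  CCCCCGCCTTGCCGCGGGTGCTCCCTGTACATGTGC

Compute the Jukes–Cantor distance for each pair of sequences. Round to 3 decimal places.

A–B: 18/36 sites differ → p = 0.5, d = −0.75 ln(1 − 0.666667) = 0.823960 ≈ 0.824.
A–C: 14/36 sites differ → p ≈ 0.388889, d = −0.75 ln(1 − 0.518519) = 0.548166 ≈ 0.548.
B–C: 18/36 sites differ → p = 0.5, d = −0.75 ln(1 − 0.666667) = 0.823960 ≈ 0.824.

d(A,B) = 0.824, d(A,C) = 0.548, d(B,C) = 0.824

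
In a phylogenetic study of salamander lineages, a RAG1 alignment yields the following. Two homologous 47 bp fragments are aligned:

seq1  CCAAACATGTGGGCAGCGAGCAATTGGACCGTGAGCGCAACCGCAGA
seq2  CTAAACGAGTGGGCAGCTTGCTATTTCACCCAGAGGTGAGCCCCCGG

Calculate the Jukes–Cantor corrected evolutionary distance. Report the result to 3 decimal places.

The sequences differ at 17 of 47 sites, so p = 17/47 ≈ 0.361702.
d = −(3/4) ln(1 − 4p/3) = −0.75 ln(1 − 0.482269) = −0.75 ln(0.517731)
  = −0.75 × (-0.658299) = 0.493724 substitutions/site.

0.494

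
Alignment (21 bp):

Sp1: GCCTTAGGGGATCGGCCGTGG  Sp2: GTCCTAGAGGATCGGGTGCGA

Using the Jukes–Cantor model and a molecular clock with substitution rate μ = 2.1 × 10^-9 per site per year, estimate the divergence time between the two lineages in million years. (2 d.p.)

104.96

The sequences differ at 7 of 21 sites (2, 4, 8, 16, 17, 19, 21), so p = 7/21 ≈ 0.333333.
d = −(3/4) ln(1 − 4p/3) = −0.75 ln(1 − 0.444444) = −0.75 ln(0.555556)
  = −0.75 × (-0.587786) = 0.440840 substitutions/site.
Under a molecular clock d = 2μt, so t = d/(2μ) = 0.440840 / (2 × 2.1 × 10^-9) = 104.96 million years.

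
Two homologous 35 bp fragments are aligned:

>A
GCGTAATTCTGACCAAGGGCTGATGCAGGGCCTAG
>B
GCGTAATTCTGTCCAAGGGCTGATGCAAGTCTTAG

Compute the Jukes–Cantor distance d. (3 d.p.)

The sequences differ at 4 of 35 sites (12, 28, 30, 32), so p = 4/35 ≈ 0.114286.
d = −(3/4) ln(1 − 4p/3) = −0.75 ln(1 − 0.152381) = −0.75 ln(0.847619)
  = −0.75 × (-0.165324) = 0.123993 substitutions/site.

0.124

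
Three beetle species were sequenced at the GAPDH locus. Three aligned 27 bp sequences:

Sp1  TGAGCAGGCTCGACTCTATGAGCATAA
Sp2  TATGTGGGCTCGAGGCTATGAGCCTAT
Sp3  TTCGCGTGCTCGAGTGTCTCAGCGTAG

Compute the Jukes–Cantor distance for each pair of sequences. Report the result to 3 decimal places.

Sp1–Sp2: 8/27 sites differ → p ≈ 0.296296, d = −0.75 ln(1 − 0.395061) = 0.376971 ≈ 0.377.
Sp1–Sp3: 10/27 sites differ → p ≈ 0.37037, d = −0.75 ln(1 − 0.493827) = 0.510658 ≈ 0.511.
Sp2–Sp3: 10/27 sites differ → p ≈ 0.37037, d = −0.75 ln(1 − 0.493827) = 0.510658 ≈ 0.511.

d(Sp1,Sp2) = 0.377, d(Sp1,Sp3) = 0.511, d(Sp2,Sp3) = 0.511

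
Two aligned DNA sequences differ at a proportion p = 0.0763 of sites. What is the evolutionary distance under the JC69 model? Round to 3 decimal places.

0.080

d = −(3/4) ln(1 − 4p/3) = −0.75 ln(1 − 0.101733) = −0.75 ln(0.898267)
  = −0.75 × (-0.107288) = 0.080466 substitutions/site.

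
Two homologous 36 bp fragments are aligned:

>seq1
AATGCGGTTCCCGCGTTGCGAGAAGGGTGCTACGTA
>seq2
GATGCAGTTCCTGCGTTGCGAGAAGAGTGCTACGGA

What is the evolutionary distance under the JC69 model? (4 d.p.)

0.1536

The sequences differ at 5 of 36 sites (1, 6, 12, 26, 35), so p = 5/36 ≈ 0.138889.
d = −(3/4) ln(1 − 4p/3) = −0.75 ln(1 − 0.185185) = −0.75 ln(0.814815)
  = −0.75 × (-0.204794) = 0.153596 substitutions/site.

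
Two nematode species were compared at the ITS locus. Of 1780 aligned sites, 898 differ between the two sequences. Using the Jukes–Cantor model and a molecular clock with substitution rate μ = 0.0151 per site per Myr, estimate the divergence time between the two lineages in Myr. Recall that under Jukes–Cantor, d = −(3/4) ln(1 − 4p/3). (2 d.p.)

27.73

p = 898/1780 ≈ 0.504494.
d = −(3/4) ln(1 − 4p/3) = −0.75 ln(1 − 0.672659) = −0.75 ln(0.327341)
  = −0.75 × (-1.116753) = 0.837565 substitutions/site.
Under a molecular clock d = 2μt, so t = d/(2μ) = 0.837565 / (2 × 0.0151) = 27.73 Myr.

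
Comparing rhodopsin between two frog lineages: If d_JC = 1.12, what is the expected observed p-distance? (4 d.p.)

p = (3/4)(1 − e^(−4d/3)) = 0.75 × (1 − e^(-1.493333)) = 0.75 × (1 − 0.224623) = 0.581533.

0.5815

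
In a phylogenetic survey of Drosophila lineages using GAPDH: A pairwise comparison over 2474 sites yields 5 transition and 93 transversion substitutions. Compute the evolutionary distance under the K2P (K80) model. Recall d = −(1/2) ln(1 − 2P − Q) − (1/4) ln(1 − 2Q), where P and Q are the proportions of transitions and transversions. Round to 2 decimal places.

P = 5/2474 ≈ 0.002021 and Q = 93/2474 ≈ 0.037591.
Under the Kimura two-parameter model, d = −½ ln(1 − 2P − Q) − ¼ ln(1 − 2Q).
1 − 2P − Q = 0.958367, giving −½ ln(0.958367) = 0.021262.
1 − 2Q = 0.924818, giving −¼ ln(0.924818) = 0.019540.
d = 0.021262 + 0.019540 = 0.040802.

0.04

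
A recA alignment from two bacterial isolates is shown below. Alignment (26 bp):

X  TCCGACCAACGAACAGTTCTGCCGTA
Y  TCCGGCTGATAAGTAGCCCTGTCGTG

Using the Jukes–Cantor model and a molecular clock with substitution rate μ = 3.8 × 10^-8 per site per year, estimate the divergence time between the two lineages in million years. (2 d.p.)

8.19

The sequences differ at 11 of 26 sites, so p = 11/26 ≈ 0.423077.
d = −(3/4) ln(1 − 4p/3) = −0.75 ln(1 − 0.564103) = −0.75 ln(0.435897)
  = −0.75 × (-0.830349) = 0.622762 substitutions/site.
Under a molecular clock d = 2μt, so t = d/(2μ) = 0.622762 / (2 × 3.8 × 10^-8) = 8.19 million years.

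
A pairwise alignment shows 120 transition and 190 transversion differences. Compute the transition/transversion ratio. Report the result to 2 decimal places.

0.63

R = 120/190 = 0.631578… ≈ 0.63 (to 2 d.p.).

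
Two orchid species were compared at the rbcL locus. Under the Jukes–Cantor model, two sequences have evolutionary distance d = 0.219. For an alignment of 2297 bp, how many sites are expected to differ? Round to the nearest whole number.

436

Invert JC69: p = (3/4)(1 − e^(−4d/3)) = 0.75 × (1 − e^(-0.292)) = 0.75 × (1 − 0.746769) = 0.189923.
Expected differing sites = pL ≈ 0.189923 × 2297 = 436.253131 ≈ 436.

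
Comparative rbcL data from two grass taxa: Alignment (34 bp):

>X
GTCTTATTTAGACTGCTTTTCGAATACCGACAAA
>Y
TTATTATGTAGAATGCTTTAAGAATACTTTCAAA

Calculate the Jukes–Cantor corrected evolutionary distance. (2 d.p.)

The sequences differ at 9 of 34 sites (1, 3, 8, 13, 20, 21, 28, 29, 30), so p = 9/34 ≈ 0.264706.
d = −(3/4) ln(1 − 4p/3) = −0.75 ln(1 − 0.352941) = −0.75 ln(0.647059)
  = −0.75 × (-0.435318) = 0.326489 substitutions/site.

0.33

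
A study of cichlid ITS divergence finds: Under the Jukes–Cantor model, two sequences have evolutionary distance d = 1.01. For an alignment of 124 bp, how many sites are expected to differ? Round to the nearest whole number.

69

Invert JC69: p = (3/4)(1 − e^(−4d/3)) = 0.75 × (1 − e^(-1.346667)) = 0.75 × (1 − 0.260106) = 0.554921.
Expected differing sites = pL ≈ 0.554921 × 124 = 68.810204 ≈ 69.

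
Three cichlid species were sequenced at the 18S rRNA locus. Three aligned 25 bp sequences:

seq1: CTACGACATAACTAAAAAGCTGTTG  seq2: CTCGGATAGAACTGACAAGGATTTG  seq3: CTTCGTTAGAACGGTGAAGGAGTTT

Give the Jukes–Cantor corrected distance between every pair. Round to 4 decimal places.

seq1–seq2: 9/25 sites differ → p = 0.36, d = −0.75 ln(1 − 0.48) = 0.490445 ≈ 0.4904.
seq1–seq3: 11/25 sites differ → p = 0.44, d = −0.75 ln(1 − 0.586667) = 0.662626 ≈ 0.6626.
seq2–seq3: 8/25 sites differ → p = 0.32, d = −0.75 ln(1 − 0.426667) = 0.417216 ≈ 0.4172.

d(seq1,seq2) = 0.4904, d(seq1,seq3) = 0.6626, d(seq2,seq3) = 0.4172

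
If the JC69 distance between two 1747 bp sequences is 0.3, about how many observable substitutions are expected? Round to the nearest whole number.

432

Invert JC69: p = (3/4)(1 − e^(−4d/3)) = 0.75 × (1 − e^(-0.4)) = 0.75 × (1 − 0.670320) = 0.247260.
Expected differing sites = pL ≈ 0.247260 × 1747 = 431.96322 ≈ 432.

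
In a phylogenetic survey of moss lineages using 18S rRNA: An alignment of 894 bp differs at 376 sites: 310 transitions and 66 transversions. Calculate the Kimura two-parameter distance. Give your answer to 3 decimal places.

0.769

P = 310/894 ≈ 0.346756 and Q = 66/894 ≈ 0.073826.
Under the Kimura two-parameter model, d = −½ ln(1 − 2P − Q) − ¼ ln(1 − 2Q).
1 − 2P − Q = 0.232662, giving −½ ln(0.232662) = 0.729084.
1 − 2Q = 0.852348, giving −¼ ln(0.852348) = 0.039940.
d = 0.729084 + 0.039940 = 0.769024.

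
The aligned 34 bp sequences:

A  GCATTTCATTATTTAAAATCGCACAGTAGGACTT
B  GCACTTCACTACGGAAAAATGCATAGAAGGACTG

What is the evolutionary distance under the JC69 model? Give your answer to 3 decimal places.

0.373

The sequences differ at 10 of 34 sites (4, 9, 12, 13, 14, 19, 20, 24, 27, 34), so p = 10/34 ≈ 0.294118.
d = −(3/4) ln(1 − 4p/3) = −0.75 ln(1 − 0.392157) = −0.75 ln(0.607843)
  = −0.75 × (-0.497839) = 0.373379 substitutions/site.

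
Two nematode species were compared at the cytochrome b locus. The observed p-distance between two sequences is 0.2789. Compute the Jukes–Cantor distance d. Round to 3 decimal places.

0.349

d = −(3/4) ln(1 − 4p/3) = −0.75 ln(1 − 0.371867) = −0.75 ln(0.628133)
  = −0.75 × (-0.465003) = 0.348752 substitutions/site.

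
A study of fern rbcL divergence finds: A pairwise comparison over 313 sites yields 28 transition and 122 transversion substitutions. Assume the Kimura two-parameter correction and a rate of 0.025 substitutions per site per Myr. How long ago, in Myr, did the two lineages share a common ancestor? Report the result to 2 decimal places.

P = 28/313 ≈ 0.089457 and Q = 122/313 ≈ 0.389776.
Under the Kimura two-parameter model, d = −½ ln(1 − 2P − Q) − ¼ ln(1 − 2Q).
1 − 2P − Q = 0.43131, giving −½ ln(0.43131) = 0.420464.
1 − 2Q = 0.220448, giving −¼ ln(0.220448) = 0.378023.
d = 0.420464 + 0.378023 = 0.798487.
Under a molecular clock d = 2μt, so t = d/(2μ) = 0.798487 / (2 × 0.025) = 15.97 Myr.

15.97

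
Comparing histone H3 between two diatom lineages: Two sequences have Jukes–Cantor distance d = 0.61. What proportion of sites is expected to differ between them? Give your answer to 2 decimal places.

0.42

p = (3/4)(1 − e^(−4d/3)) = 0.75 × (1 − e^(-0.813333)) = 0.75 × (1 − 0.443378) = 0.417467.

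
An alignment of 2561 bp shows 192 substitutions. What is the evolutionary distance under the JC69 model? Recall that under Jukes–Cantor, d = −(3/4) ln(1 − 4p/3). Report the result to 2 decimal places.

p = 192/2561 ≈ 0.074971.
d = −(3/4) ln(1 − 4p/3) = −0.75 ln(1 − 0.099961) = −0.75 ln(0.900039)
  = −0.75 × (-0.105317) = 0.078988 substitutions/site.

0.08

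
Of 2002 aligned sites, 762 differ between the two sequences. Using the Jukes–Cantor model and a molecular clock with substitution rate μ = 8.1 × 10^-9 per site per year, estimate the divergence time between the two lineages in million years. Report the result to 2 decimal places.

p = 762/2002 ≈ 0.380619.
d = −(3/4) ln(1 − 4p/3) = −0.75 ln(1 − 0.507492) = −0.75 ln(0.492508)
  = −0.75 × (-0.708245) = 0.531184 substitutions/site.
Under a molecular clock d = 2μt, so t = d/(2μ) = 0.531184 / (2 × 8.1 × 10^-9) = 32.79 million years.

32.79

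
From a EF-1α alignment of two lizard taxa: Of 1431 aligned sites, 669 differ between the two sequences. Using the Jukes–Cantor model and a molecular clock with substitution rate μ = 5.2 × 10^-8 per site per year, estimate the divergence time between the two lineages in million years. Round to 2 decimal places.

7.04

p = 669/1431 ≈ 0.467505.
d = −(3/4) ln(1 − 4p/3) = −0.75 ln(1 − 0.62334) = −0.75 ln(0.37666)
  = −0.75 × (-0.976412) = 0.732309 substitutions/site.
Under a molecular clock d = 2μt, so t = d/(2μ) = 0.732309 / (2 × 5.2 × 10^-8) = 7.04 million years.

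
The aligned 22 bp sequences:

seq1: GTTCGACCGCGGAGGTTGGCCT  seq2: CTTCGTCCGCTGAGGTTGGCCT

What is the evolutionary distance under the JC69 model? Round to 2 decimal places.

The sequences differ at 3 of 22 sites (1, 6, 11), so p = 3/22 ≈ 0.136364.
d = −(3/4) ln(1 − 4p/3) = −0.75 ln(1 − 0.181819) = −0.75 ln(0.818181)
  = −0.75 × (-0.200672) = 0.150504 substitutions/site.

0.15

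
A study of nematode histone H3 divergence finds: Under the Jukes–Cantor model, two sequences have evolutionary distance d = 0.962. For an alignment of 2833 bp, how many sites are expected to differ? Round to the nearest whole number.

Invert JC69: p = (3/4)(1 − e^(−4d/3)) = 0.75 × (1 − e^(-1.282667)) = 0.75 × (1 − 0.277297) = 0.542027.
Expected differing sites = pL ≈ 0.542027 × 2833 = 1535.562491 ≈ 1536.

1536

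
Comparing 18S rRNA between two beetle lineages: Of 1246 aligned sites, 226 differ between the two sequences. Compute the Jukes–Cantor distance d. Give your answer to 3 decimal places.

0.208

p = 226/1246 ≈ 0.18138.
d = −(3/4) ln(1 − 4p/3) = −0.75 ln(1 − 0.24184) = −0.75 ln(0.75816)
  = −0.75 × (-0.276861) = 0.207646 substitutions/site.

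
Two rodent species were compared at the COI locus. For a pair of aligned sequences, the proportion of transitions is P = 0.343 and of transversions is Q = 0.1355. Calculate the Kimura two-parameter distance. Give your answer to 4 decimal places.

Under the Kimura two-parameter model, d = −½ ln(1 − 2P − Q) − ¼ ln(1 − 2Q).
1 − 2P − Q = 0.1785, giving −½ ln(0.1785) = 0.861583.
1 − 2Q = 0.729, giving −¼ ln(0.729) = 0.079020.
d = 0.861583 + 0.079020 = 0.940603.

0.9406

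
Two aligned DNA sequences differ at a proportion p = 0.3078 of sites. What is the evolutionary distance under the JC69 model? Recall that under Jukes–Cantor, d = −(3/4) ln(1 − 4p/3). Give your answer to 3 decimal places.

d = −(3/4) ln(1 − 4p/3) = −0.75 ln(1 − 0.4104) = −0.75 ln(0.5896)
  = −0.75 × (-0.528311) = 0.396233 substitutions/site.

0.396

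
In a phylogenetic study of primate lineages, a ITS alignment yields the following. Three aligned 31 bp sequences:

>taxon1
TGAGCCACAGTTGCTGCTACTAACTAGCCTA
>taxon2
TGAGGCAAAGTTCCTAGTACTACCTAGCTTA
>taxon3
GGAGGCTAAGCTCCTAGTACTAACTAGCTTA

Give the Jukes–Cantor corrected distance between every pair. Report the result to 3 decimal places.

d(taxon1,taxon2) = 0.269, d(taxon1,taxon3) = 0.367, d(taxon2,taxon3) = 0.142

taxon1–taxon2: 7/31 sites differ → p ≈ 0.225806, d = −0.75 ln(1 − 0.301075) = 0.268659 ≈ 0.269.
taxon1–taxon3: 9/31 sites differ → p ≈ 0.290323, d = −0.75 ln(1 − 0.387097) = 0.367161 ≈ 0.367.
taxon2–taxon3: 4/31 sites differ → p ≈ 0.129032, d = −0.75 ln(1 − 0.172043) = 0.141596 ≈ 0.142.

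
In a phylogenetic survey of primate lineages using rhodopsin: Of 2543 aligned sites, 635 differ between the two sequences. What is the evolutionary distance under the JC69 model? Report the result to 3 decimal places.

p = 635/2543 ≈ 0.249705.
d = −(3/4) ln(1 − 4p/3) = −0.75 ln(1 − 0.33294) = −0.75 ln(0.66706)
  = −0.75 × (-0.404875) = 0.303656 substitutions/site.

0.304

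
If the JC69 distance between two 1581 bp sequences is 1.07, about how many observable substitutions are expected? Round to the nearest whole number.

Invert JC69: p = (3/4)(1 − e^(−4d/3)) = 0.75 × (1 − e^(-1.426667)) = 0.75 × (1 − 0.240108) = 0.569919.
Expected differing sites = pL ≈ 0.569919 × 1581 = 901.041939 ≈ 901.

901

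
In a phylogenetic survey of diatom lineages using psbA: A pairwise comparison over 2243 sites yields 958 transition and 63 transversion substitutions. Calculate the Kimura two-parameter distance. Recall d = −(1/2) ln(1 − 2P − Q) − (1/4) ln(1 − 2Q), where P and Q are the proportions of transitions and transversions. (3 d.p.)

1.084

P = 958/2243 ≈ 0.427107 and Q = 63/2243 ≈ 0.028087.
Under the Kimura two-parameter model, d = −½ ln(1 − 2P − Q) − ¼ ln(1 − 2Q).
1 − 2P − Q = 0.117699, giving −½ ln(0.117699) = 1.069812.
1 − 2Q = 0.943826, giving −¼ ln(0.943826) = 0.014453.
d = 1.069812 + 0.014453 = 1.084265.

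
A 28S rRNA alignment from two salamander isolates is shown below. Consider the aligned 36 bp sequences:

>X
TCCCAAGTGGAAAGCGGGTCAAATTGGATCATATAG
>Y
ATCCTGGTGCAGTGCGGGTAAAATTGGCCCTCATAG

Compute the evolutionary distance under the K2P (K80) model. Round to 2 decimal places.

0.44

Of 36 sites, 5 differences are transitions and 7 are transversions, so P = 5/36 ≈ 0.138889 and Q = 7/36 ≈ 0.194444.
Under the Kimura two-parameter model, d = −½ ln(1 − 2P − Q) − ¼ ln(1 − 2Q).
1 − 2P − Q = 0.527778, giving −½ ln(0.527778) = 0.319540.
1 − 2Q = 0.611112, giving −¼ ln(0.611112) = 0.123119.
d = 0.319540 + 0.123119 = 0.442659.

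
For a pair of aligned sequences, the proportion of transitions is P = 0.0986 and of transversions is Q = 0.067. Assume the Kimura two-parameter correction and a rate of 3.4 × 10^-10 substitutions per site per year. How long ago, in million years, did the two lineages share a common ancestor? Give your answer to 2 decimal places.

Under the Kimura two-parameter model, d = −½ ln(1 − 2P − Q) − ¼ ln(1 − 2Q).
1 − 2P − Q = 0.7358, giving −½ ln(0.7358) = 0.153398.
1 − 2Q = 0.866, giving −¼ ln(0.866) = 0.035968.
d = 0.153398 + 0.035968 = 0.189366.
Under a molecular clock d = 2μt, so t = d/(2μ) = 0.189366 / (2 × 3.4 × 10^-10) = 278.48 million years.

278.48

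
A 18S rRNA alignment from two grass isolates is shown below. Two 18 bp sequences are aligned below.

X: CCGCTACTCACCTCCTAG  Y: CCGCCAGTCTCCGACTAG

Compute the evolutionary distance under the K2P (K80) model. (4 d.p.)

Of 18 sites, 1 differences are transitions and 4 are transversions, so P = 1/18 ≈ 0.055556 and Q = 4/18 ≈ 0.222222.
Under the Kimura two-parameter model, d = −½ ln(1 − 2P − Q) − ¼ ln(1 − 2Q).
1 − 2P − Q = 0.666666, giving −½ ln(0.666666) = 0.202733.
1 − 2Q = 0.555556, giving −¼ ln(0.555556) = 0.146946.
d = 0.202733 + 0.146946 = 0.349679.

0.3497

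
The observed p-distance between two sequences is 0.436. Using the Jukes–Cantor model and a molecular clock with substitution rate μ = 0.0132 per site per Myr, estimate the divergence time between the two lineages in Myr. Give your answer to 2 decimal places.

d = −(3/4) ln(1 − 4p/3) = −0.75 ln(1 − 0.581333) = −0.75 ln(0.418667)
  = −0.75 × (-0.870679) = 0.653009 substitutions/site.
Under a molecular clock d = 2μt, so t = d/(2μ) = 0.653009 / (2 × 0.0132) = 24.74 Myr.

24.74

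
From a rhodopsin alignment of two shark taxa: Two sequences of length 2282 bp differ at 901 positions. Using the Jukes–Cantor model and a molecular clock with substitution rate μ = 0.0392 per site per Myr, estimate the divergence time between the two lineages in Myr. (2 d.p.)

7.15

p = 901/2282 ≈ 0.394829.
d = −(3/4) ln(1 − 4p/3) = −0.75 ln(1 − 0.526439) = −0.75 ln(0.473561)
  = −0.75 × (-0.747475) = 0.560606 substitutions/site.
Under a molecular clock d = 2μt, so t = d/(2μ) = 0.560606 / (2 × 0.0392) = 7.15 Myr.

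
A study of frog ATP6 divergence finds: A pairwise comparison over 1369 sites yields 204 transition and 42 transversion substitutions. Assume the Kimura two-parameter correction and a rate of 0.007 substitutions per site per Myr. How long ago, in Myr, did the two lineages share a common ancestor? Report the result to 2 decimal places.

15.36

P = 204/1369 ≈ 0.149014 and Q = 42/1369 ≈ 0.030679.
Under the Kimura two-parameter model, d = −½ ln(1 − 2P − Q) − ¼ ln(1 − 2Q).
1 − 2P − Q = 0.671293, giving −½ ln(0.671293) = 0.199275.
1 − 2Q = 0.938642, giving −¼ ln(0.938642) = 0.015830.
d = 0.199275 + 0.015830 = 0.215105.
Under a molecular clock d = 2μt, so t = d/(2μ) = 0.215105 / (2 × 0.007) = 15.36 Myr.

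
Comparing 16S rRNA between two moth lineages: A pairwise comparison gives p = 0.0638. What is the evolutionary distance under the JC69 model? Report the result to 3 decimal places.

0.067

d = −(3/4) ln(1 − 4p/3) = −0.75 ln(1 − 0.085067) = −0.75 ln(0.914933)
  = −0.75 × (-0.088904) = 0.066678 substitutions/site.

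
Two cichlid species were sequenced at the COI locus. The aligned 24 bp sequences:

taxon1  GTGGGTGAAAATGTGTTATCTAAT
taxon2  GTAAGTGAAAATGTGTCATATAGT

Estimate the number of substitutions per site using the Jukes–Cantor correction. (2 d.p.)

0.24

The sequences differ at 5 of 24 sites (3, 4, 17, 20, 23), so p = 5/24 ≈ 0.208333.
d = −(3/4) ln(1 − 4p/3) = −0.75 ln(1 − 0.277777) = −0.75 ln(0.722223)
  = −0.75 × (-0.325421) = 0.244066 substitutions/site.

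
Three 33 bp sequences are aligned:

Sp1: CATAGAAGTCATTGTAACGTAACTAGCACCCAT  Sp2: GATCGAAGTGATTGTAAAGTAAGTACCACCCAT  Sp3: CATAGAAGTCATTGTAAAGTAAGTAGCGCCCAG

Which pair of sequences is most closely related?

Sp1–Sp2: 6/33 differ, p = 0.182, d = 0.208.
Sp1–Sp3: 4/33 differ, p = 0.121, d = 0.132.
Sp2–Sp3: 6/33 differ, p = 0.182, d = 0.208.
The smallest distance is between Sp1 and Sp3.

Sp1 and Sp3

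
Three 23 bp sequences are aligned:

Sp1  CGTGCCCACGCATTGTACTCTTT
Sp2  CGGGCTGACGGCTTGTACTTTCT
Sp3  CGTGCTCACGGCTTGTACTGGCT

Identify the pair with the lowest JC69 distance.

Sp1–Sp2: 7/23 differ, p = 0.304, d = 0.390.
Sp1–Sp3: 6/23 differ, p = 0.261, d = 0.321.
Sp2–Sp3: 4/23 differ, p = 0.174, d = 0.198.
The smallest distance is between Sp2 and Sp3.

Sp2 and Sp3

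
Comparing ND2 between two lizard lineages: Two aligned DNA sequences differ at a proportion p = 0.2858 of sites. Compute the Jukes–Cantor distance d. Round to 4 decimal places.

0.3598

d = −(3/4) ln(1 − 4p/3) = −0.75 ln(1 − 0.381067) = −0.75 ln(0.618933)
  = −0.75 × (-0.479758) = 0.359819 substitutions/site.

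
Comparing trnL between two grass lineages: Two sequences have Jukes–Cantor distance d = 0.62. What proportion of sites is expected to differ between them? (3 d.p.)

p = (3/4)(1 − e^(−4d/3)) = 0.75 × (1 − e^(-0.826667)) = 0.75 × (1 − 0.437505) = 0.421871.

0.422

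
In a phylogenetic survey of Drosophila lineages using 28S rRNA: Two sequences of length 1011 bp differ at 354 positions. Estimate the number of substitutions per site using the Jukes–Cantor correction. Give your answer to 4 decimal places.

p = 354/1011 ≈ 0.350148.
d = −(3/4) ln(1 − 4p/3) = −0.75 ln(1 − 0.466864) = −0.75 ln(0.533136)
  = −0.75 × (-0.628979) = 0.471734 substitutions/site.

0.4717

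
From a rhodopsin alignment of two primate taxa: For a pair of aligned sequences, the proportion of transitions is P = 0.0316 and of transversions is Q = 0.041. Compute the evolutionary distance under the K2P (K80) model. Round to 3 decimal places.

0.076

Under the Kimura two-parameter model, d = −½ ln(1 − 2P − Q) − ¼ ln(1 − 2Q).
1 − 2P − Q = 0.8958, giving −½ ln(0.8958) = 0.055019.
1 − 2Q = 0.918, giving −¼ ln(0.918) = 0.021389.
d = 0.055019 + 0.021389 = 0.076408.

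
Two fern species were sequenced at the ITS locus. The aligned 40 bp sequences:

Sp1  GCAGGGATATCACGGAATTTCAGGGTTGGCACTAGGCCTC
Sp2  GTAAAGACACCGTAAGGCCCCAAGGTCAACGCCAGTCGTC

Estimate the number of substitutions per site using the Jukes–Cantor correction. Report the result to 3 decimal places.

The sequences differ at 22 of 40 sites, so p = 22/40 = 0.55.
d = −(3/4) ln(1 − 4p/3) = −0.75 ln(1 − 0.733333) = −0.75 ln(0.266667)
  = −0.75 × (-1.321755) = 0.991316 substitutions/site.

0.991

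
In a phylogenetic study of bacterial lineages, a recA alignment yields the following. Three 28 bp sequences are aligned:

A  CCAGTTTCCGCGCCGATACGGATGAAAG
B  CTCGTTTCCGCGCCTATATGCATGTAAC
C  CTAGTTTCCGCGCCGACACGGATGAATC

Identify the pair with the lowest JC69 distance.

A–B: 7/28 differ, p = 0.250, d = 0.304.
A–C: 4/28 differ, p = 0.143, d = 0.158.
B–C: 7/28 differ, p = 0.250, d = 0.304.
The smallest distance is between A and C.

A and C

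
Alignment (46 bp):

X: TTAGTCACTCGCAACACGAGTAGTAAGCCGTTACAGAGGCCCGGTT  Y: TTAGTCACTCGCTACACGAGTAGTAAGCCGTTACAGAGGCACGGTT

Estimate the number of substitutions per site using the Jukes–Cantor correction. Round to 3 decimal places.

0.045

The sequences differ at 2 of 46 sites (13, 41), so p = 2/46 ≈ 0.043478.
d = −(3/4) ln(1 − 4p/3) = −0.75 ln(1 − 0.057971) = −0.75 ln(0.942029)
  = −0.75 × (-0.059719) = 0.044789 substitutions/site.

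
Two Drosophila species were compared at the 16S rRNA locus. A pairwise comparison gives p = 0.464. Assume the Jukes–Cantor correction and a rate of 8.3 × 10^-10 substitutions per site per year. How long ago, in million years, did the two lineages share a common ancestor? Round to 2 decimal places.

d = −(3/4) ln(1 − 4p/3) = −0.75 ln(1 − 0.618667) = −0.75 ln(0.381333)
  = −0.75 × (-0.964082) = 0.723062 substitutions/site.
Under a molecular clock d = 2μt, so t = d/(2μ) = 0.723062 / (2 × 8.3 × 10^-10) = 435.58 million years.

435.58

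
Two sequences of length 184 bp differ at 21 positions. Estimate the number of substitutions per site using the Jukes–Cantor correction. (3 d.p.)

0.124

p = 21/184 ≈ 0.11413.
d = −(3/4) ln(1 − 4p/3) = −0.75 ln(1 − 0.152173) = −0.75 ln(0.847827)
  = −0.75 × (-0.165079) = 0.123809 substitutions/site.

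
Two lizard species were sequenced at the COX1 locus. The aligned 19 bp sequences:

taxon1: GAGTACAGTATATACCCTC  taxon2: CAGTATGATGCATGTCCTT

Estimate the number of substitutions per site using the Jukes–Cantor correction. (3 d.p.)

0.749

The sequences differ at 9 of 19 sites (1, 6, 7, 8, 10, 11, 14, 15, 19), so p = 9/19 ≈ 0.473684.
d = −(3/4) ln(1 − 4p/3) = −0.75 ln(1 − 0.631579) = −0.75 ln(0.368421)
  = −0.75 × (-0.998529) = 0.748897 substitutions/site.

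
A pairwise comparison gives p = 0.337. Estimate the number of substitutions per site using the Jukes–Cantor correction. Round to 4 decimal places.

0.4475

d = −(3/4) ln(1 − 4p/3) = −0.75 ln(1 − 0.449333) = −0.75 ln(0.550667)
  = −0.75 × (-0.596625) = 0.447469 substitutions/site.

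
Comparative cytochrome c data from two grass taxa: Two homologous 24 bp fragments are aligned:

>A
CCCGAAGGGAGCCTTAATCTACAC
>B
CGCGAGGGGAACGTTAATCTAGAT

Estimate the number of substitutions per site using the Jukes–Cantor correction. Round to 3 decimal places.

0.304

The sequences differ at 6 of 24 sites (2, 6, 11, 13, 22, 24), so p = 6/24 = 0.25.
d = −(3/4) ln(1 − 4p/3) = −0.75 ln(1 − 0.333333) = −0.75 ln(0.666667)
  = −0.75 × (-0.405465) = 0.304099 substitutions/site.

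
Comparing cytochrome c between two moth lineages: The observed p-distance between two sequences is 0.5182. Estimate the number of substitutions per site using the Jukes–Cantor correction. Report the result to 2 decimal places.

0.88

d = −(3/4) ln(1 − 4p/3) = −0.75 ln(1 − 0.690933) = −0.75 ln(0.309067)
  = −0.75 × (-1.174197) = 0.880648 substitutions/site.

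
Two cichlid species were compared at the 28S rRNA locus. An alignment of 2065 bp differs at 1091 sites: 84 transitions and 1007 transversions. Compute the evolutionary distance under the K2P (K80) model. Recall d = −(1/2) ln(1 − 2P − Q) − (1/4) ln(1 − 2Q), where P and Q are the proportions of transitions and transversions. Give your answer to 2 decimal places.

1.35

P = 84/2065 ≈ 0.040678 and Q = 1007/2065 ≈ 0.487651.
Under the Kimura two-parameter model, d = −½ ln(1 − 2P − Q) − ¼ ln(1 − 2Q).
1 − 2P − Q = 0.430993, giving −½ ln(0.430993) = 0.420832.
1 − 2Q = 0.024698, giving −¼ ln(0.024698) = 0.925258.
d = 0.420832 + 0.925258 = 1.346090.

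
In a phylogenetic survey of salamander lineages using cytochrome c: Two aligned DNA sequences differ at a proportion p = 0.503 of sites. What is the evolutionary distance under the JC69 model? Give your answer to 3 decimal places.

0.833

d = −(3/4) ln(1 − 4p/3) = −0.75 ln(1 − 0.670667) = −0.75 ln(0.329333)
  = −0.75 × (-1.110686) = 0.833015 substitutions/site.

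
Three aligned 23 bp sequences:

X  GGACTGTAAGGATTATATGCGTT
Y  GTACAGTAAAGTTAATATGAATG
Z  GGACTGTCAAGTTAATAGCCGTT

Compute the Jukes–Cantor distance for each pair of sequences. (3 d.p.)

d(X,Y) = 0.467, d(X,Z) = 0.321, d(Y,Z) = 0.467

X–Y: 8/23 sites differ → p ≈ 0.347826, d = −0.75 ln(1 − 0.463768) = 0.467391 ≈ 0.467.
X–Z: 6/23 sites differ → p ≈ 0.26087, d = −0.75 ln(1 − 0.347827) = 0.320584 ≈ 0.321.
Y–Z: 8/23 sites differ → p ≈ 0.347826, d = −0.75 ln(1 − 0.463768) = 0.467391 ≈ 0.467.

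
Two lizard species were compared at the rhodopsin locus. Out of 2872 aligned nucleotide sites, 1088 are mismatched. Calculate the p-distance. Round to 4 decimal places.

p = 1088/2872 = 0.378830… ≈ 0.3788 (to 4 d.p.).

0.3788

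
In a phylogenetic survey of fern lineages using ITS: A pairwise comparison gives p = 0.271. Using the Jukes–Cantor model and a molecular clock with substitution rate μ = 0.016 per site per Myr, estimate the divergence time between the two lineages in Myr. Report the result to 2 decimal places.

d = −(3/4) ln(1 − 4p/3) = −0.75 ln(1 − 0.361333) = −0.75 ln(0.638667)
  = −0.75 × (-0.448372) = 0.336279 substitutions/site.
Under a molecular clock d = 2μt, so t = d/(2μ) = 0.336279 / (2 × 0.016) = 10.51 Myr.

10.51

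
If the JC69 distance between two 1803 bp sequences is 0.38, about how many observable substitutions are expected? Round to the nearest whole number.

Invert JC69: p = (3/4)(1 − e^(−4d/3)) = 0.75 × (1 − e^(-0.506667)) = 0.75 × (1 − 0.602500) = 0.298125.
Expected differing sites = pL ≈ 0.298125 × 1803 = 537.519375 ≈ 538.

538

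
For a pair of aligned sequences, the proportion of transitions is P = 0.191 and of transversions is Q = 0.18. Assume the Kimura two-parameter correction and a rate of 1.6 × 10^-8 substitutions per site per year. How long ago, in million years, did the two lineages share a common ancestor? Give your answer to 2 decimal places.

16.39

Under the Kimura two-parameter model, d = −½ ln(1 − 2P − Q) − ¼ ln(1 − 2Q).
1 − 2P − Q = 0.438, giving −½ ln(0.438) = 0.412768.
1 − 2Q = 0.64, giving −¼ ln(0.64) = 0.111572.
d = 0.412768 + 0.111572 = 0.524340.
Under a molecular clock d = 2μt, so t = d/(2μ) = 0.524340 / (2 × 1.6 × 10^-8) = 16.39 million years.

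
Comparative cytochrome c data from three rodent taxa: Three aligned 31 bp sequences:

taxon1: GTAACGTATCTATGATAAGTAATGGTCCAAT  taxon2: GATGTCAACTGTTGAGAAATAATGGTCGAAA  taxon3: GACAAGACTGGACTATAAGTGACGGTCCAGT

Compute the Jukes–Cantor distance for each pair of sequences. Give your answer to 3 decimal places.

d(taxon1,taxon2) = 0.691, d(taxon1,taxon3) = 0.544, d(taxon2,taxon3) = 0.985

taxon1–taxon2: 14/31 sites differ → p ≈ 0.451613, d = −0.75 ln(1 − 0.602151) = 0.691262 ≈ 0.691.
taxon1–taxon3: 12/31 sites differ → p ≈ 0.387097, d = −0.75 ln(1 − 0.516129) = 0.544453 ≈ 0.544.
taxon2–taxon3: 17/31 sites differ → p ≈ 0.548387, d = −0.75 ln(1 − 0.731183) = 0.985293 ≈ 0.985.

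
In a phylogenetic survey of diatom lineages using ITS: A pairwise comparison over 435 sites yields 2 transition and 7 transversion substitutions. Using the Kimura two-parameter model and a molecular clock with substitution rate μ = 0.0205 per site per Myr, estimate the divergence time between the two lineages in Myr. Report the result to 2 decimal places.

P = 2/435 ≈ 0.004598 and Q = 7/435 ≈ 0.016092.
Under the Kimura two-parameter model, d = −½ ln(1 − 2P − Q) − ¼ ln(1 − 2Q).
1 − 2P − Q = 0.974712, giving −½ ln(0.974712) = 0.012807.
1 − 2Q = 0.967816, giving −¼ ln(0.967816) = 0.008178.
d = 0.012807 + 0.008178 = 0.020985.
Under a molecular clock d = 2μt, so t = d/(2μ) = 0.020985 / (2 × 0.0205) = 0.51 Myr.

0.51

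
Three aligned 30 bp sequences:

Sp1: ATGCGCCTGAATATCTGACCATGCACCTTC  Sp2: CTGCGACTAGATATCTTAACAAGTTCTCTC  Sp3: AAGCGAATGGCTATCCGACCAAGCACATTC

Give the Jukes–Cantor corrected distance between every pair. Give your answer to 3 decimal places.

Sp1–Sp2: 11/30 sites differ → p ≈ 0.366667, d = −0.75 ln(1 − 0.488889) = 0.503376 ≈ 0.503.
Sp1–Sp3: 8/30 sites differ → p ≈ 0.266667, d = −0.75 ln(1 − 0.355556) = 0.329526 ≈ 0.330.
Sp2–Sp3: 12/30 sites differ → p = 0.4, d = −0.75 ln(1 − 0.533333) = 0.571605 ≈ 0.572.

d(Sp1,Sp2) = 0.503, d(Sp1,Sp3) = 0.330, d(Sp2,Sp3) = 0.572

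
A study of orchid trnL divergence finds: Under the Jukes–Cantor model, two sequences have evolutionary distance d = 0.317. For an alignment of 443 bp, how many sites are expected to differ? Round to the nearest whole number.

Invert JC69: p = (3/4)(1 − e^(−4d/3)) = 0.75 × (1 − e^(-0.422667)) = 0.75 × (1 − 0.655297) = 0.258527.
Expected differing sites = pL ≈ 0.258527 × 443 = 114.527461 ≈ 115.

115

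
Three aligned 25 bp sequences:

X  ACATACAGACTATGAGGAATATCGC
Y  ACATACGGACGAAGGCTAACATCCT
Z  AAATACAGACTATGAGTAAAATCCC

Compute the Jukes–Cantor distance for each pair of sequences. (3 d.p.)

d(X,Y) = 0.490, d(X,Z) = 0.180, d(Y,Z) = 0.417

X–Y: 9/25 sites differ → p = 0.36, d = −0.75 ln(1 − 0.48) = 0.490445 ≈ 0.490.
X–Z: 4/25 sites differ → p = 0.16, d = −0.75 ln(1 − 0.213333) = 0.179963 ≈ 0.180.
Y–Z: 8/25 sites differ → p = 0.32, d = −0.75 ln(1 − 0.426667) = 0.417216 ≈ 0.417.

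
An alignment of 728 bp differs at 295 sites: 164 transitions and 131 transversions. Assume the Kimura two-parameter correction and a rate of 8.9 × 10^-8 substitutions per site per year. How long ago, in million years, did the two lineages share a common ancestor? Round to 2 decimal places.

P = 164/728 ≈ 0.225275 and Q = 131/728 ≈ 0.179945.
Under the Kimura two-parameter model, d = −½ ln(1 − 2P − Q) − ¼ ln(1 − 2Q).
1 − 2P − Q = 0.369505, giving −½ ln(0.369505) = 0.497796.
1 − 2Q = 0.64011, giving −¼ ln(0.64011) = 0.111529.
d = 0.497796 + 0.111529 = 0.609325.
Under a molecular clock d = 2μt, so t = d/(2μ) = 0.609325 / (2 × 8.9 × 10^-8) = 3.42 million years.

3.42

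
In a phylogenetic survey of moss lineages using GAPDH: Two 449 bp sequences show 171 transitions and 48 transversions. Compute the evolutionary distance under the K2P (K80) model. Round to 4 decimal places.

P = 171/449 ≈ 0.380846 and Q = 48/449 ≈ 0.106904.
Under the Kimura two-parameter model, d = −½ ln(1 − 2P − Q) − ¼ ln(1 − 2Q).
1 − 2P − Q = 0.131404, giving −½ ln(0.131404) = 1.014739.
1 − 2Q = 0.786192, giving −¼ ln(0.786192) = 0.060139.
d = 1.014739 + 0.060139 = 1.074878.

1.0749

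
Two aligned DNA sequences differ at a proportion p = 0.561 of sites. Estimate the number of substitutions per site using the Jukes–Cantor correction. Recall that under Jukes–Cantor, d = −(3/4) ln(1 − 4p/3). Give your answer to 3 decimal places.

d = −(3/4) ln(1 − 4p/3) = −0.75 ln(1 − 0.748) = −0.75 ln(0.252)
  = −0.75 × (-1.378326) = 1.033745 substitutions/site.

1.034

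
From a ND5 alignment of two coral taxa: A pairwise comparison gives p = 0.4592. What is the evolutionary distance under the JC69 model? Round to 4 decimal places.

d = −(3/4) ln(1 − 4p/3) = −0.75 ln(1 − 0.612267) = −0.75 ln(0.387733)
  = −0.75 × (-0.947438) = 0.710579 substitutions/site.

0.7106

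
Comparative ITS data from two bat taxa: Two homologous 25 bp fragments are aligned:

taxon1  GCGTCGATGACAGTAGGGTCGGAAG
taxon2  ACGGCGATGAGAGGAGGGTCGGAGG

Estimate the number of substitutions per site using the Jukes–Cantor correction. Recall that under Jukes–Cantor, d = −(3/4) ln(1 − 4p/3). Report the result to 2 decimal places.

0.23

The sequences differ at 5 of 25 sites (1, 4, 11, 14, 24), so p = 5/25 = 0.2.
d = −(3/4) ln(1 − 4p/3) = −0.75 ln(1 − 0.266667) = −0.75 ln(0.733333)
  = −0.75 × (-0.310155) = 0.232616 substitutions/site.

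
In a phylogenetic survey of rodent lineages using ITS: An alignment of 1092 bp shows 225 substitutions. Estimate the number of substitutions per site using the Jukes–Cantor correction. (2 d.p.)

0.24

p = 225/1092 ≈ 0.206044.
d = −(3/4) ln(1 − 4p/3) = −0.75 ln(1 − 0.274725) = −0.75 ln(0.725275)
  = −0.75 × (-0.321204) = 0.240903 substitutions/site.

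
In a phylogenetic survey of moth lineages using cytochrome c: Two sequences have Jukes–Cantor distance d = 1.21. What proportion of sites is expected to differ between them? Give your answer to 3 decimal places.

0.601

p = (3/4)(1 − e^(−4d/3)) = 0.75 × (1 − e^(-1.613333)) = 0.75 × (1 − 0.199222) = 0.600584.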